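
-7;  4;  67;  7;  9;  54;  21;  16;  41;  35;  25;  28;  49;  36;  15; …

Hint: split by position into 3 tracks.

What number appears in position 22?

91

Read the sequence 3 terms at a time; column i is its own pattern.
Stream A: -7, 7, 21, 35, 49. Adding 14 each time.
Stream B: 4, 9, 16, 25, 36. The squares 2², 3², 4², ….
Stream C: 67, 54, 41, 28, 15. Arithmetic with common difference −13.
The 22nd slot belongs to stream A; its 8th term is 91.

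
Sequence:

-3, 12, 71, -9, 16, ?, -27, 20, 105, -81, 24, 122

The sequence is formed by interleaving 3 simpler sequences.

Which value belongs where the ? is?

The terms cycle through 3 interleaved subsequences.
Subsequence A is -3, -9, -27, -81, which is multiplying by 3 each time.
Subsequence B is 12, 16, 20, 24, which is adding 4 each time.
Subsequence C is 71, ?, 105, 122, which is adding 17 each time.
Subsequence C's pattern makes the blank 88.

88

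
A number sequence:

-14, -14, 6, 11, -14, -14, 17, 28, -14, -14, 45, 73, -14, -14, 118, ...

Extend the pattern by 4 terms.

191, -14, -14, 309

Reading positions in blocks of 4 reveals the pattern AABB — 2 tracks woven together.
Track A: -14, -14, -14, -14, -14, -14, -14, -14 — always -14.
Track B: 6, 11, 17, 28, 45, 73, 118 — a Fibonacci-like recurrence a_n = a_{n-1} + a_{n-2}.
The 16th slot belongs to track B; its 8th term is 191.
Position 17 falls in track A as its term 9, giving -14.
The 18th slot belongs to track A; its 10th term is -14.
Term 19 comes from track B (its 9th entry): 309.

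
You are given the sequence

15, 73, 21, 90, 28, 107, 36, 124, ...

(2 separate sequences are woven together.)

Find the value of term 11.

Positions 1, 3, 5, … form one subsequence and positions 2, 4, 6, … form another.
Stream A = 15, 21, 28, 36: triangular numbers starting at T_5.
Stream B = 73, 90, 107, 124: linear: a_n = 56 + 17·n.
Term 11 comes from stream A (its 6th entry): 55.

55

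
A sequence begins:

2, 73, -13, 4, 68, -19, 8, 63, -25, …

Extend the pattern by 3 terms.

The terms cycle through 3 interleaved subsequences.
Track A: 2, 4, 8 (successive powers of 2).
Track B: 73, 68, 63 (arithmetic, step −5).
Track C: -13, -19, -25 (linear: a_n = -7 − 6·n).
The 10th slot belongs to track A; its 4th term is 16.
Position 11 falls in track B as its term 4, giving 58.
The 12th slot belongs to track C; its 4th term is -31.

16, 58, -31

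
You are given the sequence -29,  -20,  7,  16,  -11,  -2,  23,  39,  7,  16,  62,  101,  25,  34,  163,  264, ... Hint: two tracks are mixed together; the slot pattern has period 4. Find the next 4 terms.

Reading positions in blocks of 4 reveals the pattern AABB — 2 tracks woven together.
Track A is -29, -20, -11, -2, 7, 16, 25, 34, which is arithmetic with common difference +9.
Track B is 7, 16, 23, 39, 62, 101, 163, 264, which is each term equals the sum of the previous two.
The 17th slot belongs to track A; its 9th term is 43.
Position 18 falls in track A as its term 10, giving 52.
Position 19 falls in track B as its term 9, giving 427.
Term 20 comes from track B (its 10th entry): 691.

43, 52, 427, 691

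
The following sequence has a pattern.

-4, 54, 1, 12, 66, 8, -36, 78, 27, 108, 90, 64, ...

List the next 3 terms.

Read the sequence 3 terms at a time; column i is its own pattern.
Track A: -4, 12, -36, 108. Geometric, ×-3 each step.
Track B: 54, 66, 78, 90. Arithmetic with common difference +12.
Track C: 1, 8, 27, 64. Consecutive cubes n³ from n = 1.
The 13th slot belongs to track A; its 5th term is -324.
Position 14 → track B, term 5 = 102.
The 15th slot belongs to track C; its 5th term is 125.

-324, 102, 125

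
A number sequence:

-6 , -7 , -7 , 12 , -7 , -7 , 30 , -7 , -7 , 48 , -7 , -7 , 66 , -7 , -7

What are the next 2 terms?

84, -7

Reading positions in blocks of 3 reveals the pattern ABB — 2 tracks woven together.
Stream A: -6, 12, 30, 48, 66. Adding 18 each time.
Stream B: -7, -7, -7, -7, -7, -7, -7, -7, -7, -7. Constant -7.
The 16th slot belongs to stream A; its 6th term is 84.
Term 17 comes from stream B (its 11th entry): -7.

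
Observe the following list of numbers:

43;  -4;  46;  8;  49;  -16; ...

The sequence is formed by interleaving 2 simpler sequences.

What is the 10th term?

The terms cycle through 2 interleaved subsequences.
Subsequence A: 43, 46, 49 (linear: a_n = 40 + 3·n).
Subsequence B: -4, 8, -16 (multiplying by -2 each time).
Position 10 → subsequence B, term 5 = -64.

-64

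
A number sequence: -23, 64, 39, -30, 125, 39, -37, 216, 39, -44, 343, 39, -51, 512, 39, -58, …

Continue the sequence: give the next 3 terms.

729, 39, -65

Split by position mod 3 into 3 tracks.
Stream A is -23, -30, -37, -44, -51, -58, which is linear: a_n = -16 − 7·n.
Stream B is 64, 125, 216, 343, 512, which is perfect cubes starting at 4³.
Stream C is 39, 39, 39, 39, 39, which is constant 39.
Term 17 comes from stream B (its 6th entry): 729.
Position 18 → stream C, term 6 = 39.
Position 19 falls in stream A as its term 7, giving -65.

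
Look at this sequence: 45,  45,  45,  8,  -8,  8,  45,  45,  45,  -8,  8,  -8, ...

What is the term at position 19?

The slot pattern repeats as AAABBB (period 6), so there are 2 interleaved tracks.
Stream A: 45, 45, 45, 45, 45, 45 (always 45).
Stream B: 8, -8, 8, -8, 8, -8 (alternating ±8).
Position 19 → stream A, term 10 = 45.

45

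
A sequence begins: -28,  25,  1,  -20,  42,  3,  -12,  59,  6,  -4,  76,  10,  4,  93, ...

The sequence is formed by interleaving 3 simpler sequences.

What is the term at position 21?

28

Split by position mod 3: positions 1, 4, 7, … form one track, and each other residue class forms its own.
Subsequence A is -28, -20, -12, -4, 4, which is arithmetic with common difference +8.
Subsequence B is 25, 42, 59, 76, 93, which is linear: a_n = 8 + 17·n.
Subsequence C is 1, 3, 6, 10, which is triangular numbers starting at T_1.
The 21st slot belongs to subsequence C; its 7th term is 28.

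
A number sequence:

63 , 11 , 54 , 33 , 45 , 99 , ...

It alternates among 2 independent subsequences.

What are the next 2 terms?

Odd-indexed and even-indexed terms follow separate rules.
Track A: 63, 54, 45 — arithmetic, step −9.
Track B: 11, 33, 99 — multiplying by 3 each time.
The 7th slot belongs to track A; its 4th term is 36.
Position 8 falls in track B as its term 4, giving 297.

36, 297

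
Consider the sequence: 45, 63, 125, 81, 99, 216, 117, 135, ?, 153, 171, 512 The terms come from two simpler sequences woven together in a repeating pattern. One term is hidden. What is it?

The slot pattern repeats as AAB (period 3), so there are 2 interleaved tracks.
Track A: 45, 63, 81, 99, 117, 135, 153, 171. Arithmetic, step +18.
Track B: 125, 216, ?, 512. Consecutive cubes n³ from n = 5.
Track B's pattern makes the blank 343.

343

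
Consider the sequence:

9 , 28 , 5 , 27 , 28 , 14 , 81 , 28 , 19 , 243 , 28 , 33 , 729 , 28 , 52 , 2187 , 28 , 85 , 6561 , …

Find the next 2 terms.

Split by position mod 3 into 3 tracks.
Stream A: 9, 27, 81, 243, 729, 2187, 6561. Geometric, ×3 each step.
Stream B: 28, 28, 28, 28, 28, 28. Always 28.
Stream C: 5, 14, 19, 33, 52, 85. A Fibonacci-like recurrence a_n = a_{n-1} + a_{n-2}.
Position 20 falls in stream B as its term 7, giving 28.
The 21st slot belongs to stream C; its 7th term is 137.

28, 137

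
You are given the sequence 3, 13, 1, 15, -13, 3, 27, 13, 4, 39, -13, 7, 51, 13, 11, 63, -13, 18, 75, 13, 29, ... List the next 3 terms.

The terms cycle through 3 interleaved subsequences.
Track A = 3, 15, 27, 39, 51, 63, 75: arithmetic, step +12.
Track B = 13, -13, 13, -13, 13, -13, 13: alternating ±13.
Track C = 1, 3, 4, 7, 11, 18, 29: Fibonacci-style (each term is the sum of the two before it).
Position 22 → track A, term 8 = 87.
Position 23 → track B, term 8 = -13.
Position 24 → track C, term 8 = 47.

87, -13, 47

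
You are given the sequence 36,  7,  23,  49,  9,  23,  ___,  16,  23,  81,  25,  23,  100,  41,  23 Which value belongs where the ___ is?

Taking every 3rd term gives 3 separate tracks.
Subsequence A = 36, 49, ?, 81, 100: perfect squares starting at 6².
Subsequence B = 7, 9, 16, 25, 41: Fibonacci-style (each term is the sum of the two before it).
Subsequence C = 23, 23, 23, 23, 23: always 23.
Subsequence A's pattern makes the blank 64.

64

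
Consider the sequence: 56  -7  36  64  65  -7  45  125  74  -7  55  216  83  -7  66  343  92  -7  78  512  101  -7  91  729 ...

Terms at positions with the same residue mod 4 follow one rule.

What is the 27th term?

105

The terms cycle through 4 interleaved subsequences.
Subsequence A is 56, 65, 74, 83, 92, 101, which is linear: a_n = 47 + 9·n.
Subsequence B is -7, -7, -7, -7, -7, -7, which is always -7.
Subsequence C is 36, 45, 55, 66, 78, 91, which is triangular numbers starting at T_8.
Subsequence D is 64, 125, 216, 343, 512, 729, which is the cubes 4³, 5³, 6³, ….
The 27th slot belongs to subsequence C; its 7th term is 105.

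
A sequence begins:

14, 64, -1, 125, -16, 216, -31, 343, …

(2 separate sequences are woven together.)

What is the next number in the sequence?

-46

Taking every 2nd term gives 2 separate tracks.
Track A: 14, -1, -16, -31 (arithmetic, step −15).
Track B: 64, 125, 216, 343 (perfect cubes starting at 4³).
Position 9 falls in track A as its term 5, giving -46.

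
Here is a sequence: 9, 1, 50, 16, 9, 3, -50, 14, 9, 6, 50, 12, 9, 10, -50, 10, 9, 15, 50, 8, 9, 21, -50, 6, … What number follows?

Split by position mod 4 into 4 tracks.
Subsequence A is 9, 9, 9, 9, 9, 9, which is always 9.
Subsequence B is 1, 3, 6, 10, 15, 21, which is triangular numbers starting at T_1.
Subsequence C is 50, -50, 50, -50, 50, -50, which is oscillating between 50 and -50.
Subsequence D is 16, 14, 12, 10, 8, 6, which is arithmetic with common difference −2.
Position 25 → subsequence A, term 7 = 9.

9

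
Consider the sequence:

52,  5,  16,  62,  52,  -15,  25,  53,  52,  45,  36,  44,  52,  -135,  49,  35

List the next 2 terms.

52, 405

The terms cycle through 4 interleaved subsequences.
Track A is 52, 52, 52, 52, which is always 52.
Track B is 5, -15, 45, -135, which is geometric with ratio -3.
Track C is 16, 25, 36, 49, which is the squares 4², 5², 6², ….
Track D is 62, 53, 44, 35, which is subtracting 9 each time.
Position 17 falls in track A as its term 5, giving 52.
Position 18 falls in track B as its term 5, giving 405.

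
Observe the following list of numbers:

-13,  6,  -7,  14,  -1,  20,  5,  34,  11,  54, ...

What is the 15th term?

29

The terms cycle through 2 interleaved subsequences.
Track A is -13, -7, -1, 5, 11, which is linear: a_n = -19 + 6·n.
Track B is 6, 14, 20, 34, 54, which is Fibonacci-style (each term is the sum of the two before it).
Position 15 → track A, term 8 = 29.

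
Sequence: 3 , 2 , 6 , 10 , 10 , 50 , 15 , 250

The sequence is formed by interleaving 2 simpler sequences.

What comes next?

21

Taking every 2nd term gives 2 separate tracks.
Track A: 3, 6, 10, 15. Triangular numbers n(n+1)/2 for n = 2, 3, ….
Track B: 2, 10, 50, 250. Multiplying by 5 each time.
Term 9 comes from track A (its 5th entry): 21.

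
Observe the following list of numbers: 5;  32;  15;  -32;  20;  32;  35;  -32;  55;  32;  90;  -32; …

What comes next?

145

The terms cycle through 2 interleaved subsequences.
Track A is 5, 15, 20, 35, 55, 90, which is Fibonacci-style (each term is the sum of the two before it).
Track B is 32, -32, 32, -32, 32, -32, which is oscillating between 32 and -32.
Position 13 falls in track A as its term 7, giving 145.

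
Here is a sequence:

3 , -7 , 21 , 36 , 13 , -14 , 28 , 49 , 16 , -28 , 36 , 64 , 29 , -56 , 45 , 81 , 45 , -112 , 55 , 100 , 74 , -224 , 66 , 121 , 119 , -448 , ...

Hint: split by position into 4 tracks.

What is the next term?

Split by position mod 4 into 4 tracks.
Subsequence A: 3, 13, 16, 29, 45, 74, 119. A Fibonacci-like recurrence a_n = a_{n-1} + a_{n-2}.
Subsequence B: -7, -14, -28, -56, -112, -224, -448. A geometric progression (common ratio 2).
Subsequence C: 21, 28, 36, 45, 55, 66. Triangular numbers n(n+1)/2 for n = 6, 7, ….
Subsequence D: 36, 49, 64, 81, 100, 121. Consecutive squares n² from n = 6.
Position 27 falls in subsequence C as its term 7, giving 78.

78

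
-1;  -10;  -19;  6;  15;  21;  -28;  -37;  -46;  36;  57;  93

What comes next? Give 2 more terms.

Positions follow the repeating pattern AAABBB; grouping by letter gives 2 tracks.
Track A = -1, -10, -19, -28, -37, -46: arithmetic with common difference −9.
Track B = 6, 15, 21, 36, 57, 93: a Fibonacci-like recurrence a_n = a_{n-1} + a_{n-2}.
Position 13 falls in track A as its term 7, giving -55.
Position 14 → track A, term 8 = -64.

-55, -64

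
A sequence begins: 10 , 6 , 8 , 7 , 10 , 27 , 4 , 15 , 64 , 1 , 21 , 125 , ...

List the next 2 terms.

-2, 28

Read the sequence 3 terms at a time; column i is its own pattern.
Stream A is 10, 7, 4, 1, which is linear: a_n = 13 − 3·n.
Stream B is 6, 10, 15, 21, which is triangular numbers starting at T_3.
Stream C is 8, 27, 64, 125, which is the cubes 2³, 3³, 4³, ….
Term 13 comes from stream A (its 5th entry): -2.
Term 14 comes from stream B (its 5th entry): 28.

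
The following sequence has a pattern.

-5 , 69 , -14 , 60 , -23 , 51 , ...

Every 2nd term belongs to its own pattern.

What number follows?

-32

Split by position mod 2 into 2 tracks.
Subsequence A: -5, -14, -23 (linear: a_n = 4 − 9·n).
Subsequence B: 69, 60, 51 (subtracting 9 each time).
Term 7 comes from subsequence A (its 4th entry): -32.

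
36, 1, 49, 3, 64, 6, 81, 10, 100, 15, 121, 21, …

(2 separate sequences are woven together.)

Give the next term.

Taking every 2nd term gives 2 separate tracks.
Subsequence A = 36, 49, 64, 81, 100, 121: the squares 6², 7², 8², ….
Subsequence B = 1, 3, 6, 10, 15, 21: the triangular numbers T_1, T_2, ….
Position 13 → subsequence A, term 7 = 144.

144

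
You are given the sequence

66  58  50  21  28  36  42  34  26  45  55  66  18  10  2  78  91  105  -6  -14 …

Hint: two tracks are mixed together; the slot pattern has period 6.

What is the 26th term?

-38

Reading positions in blocks of 6 reveals the pattern AAABBB — 2 tracks woven together.
Track A is 66, 58, 50, 42, 34, 26, 18, 10, 2, -6, -14, which is subtracting 8 each time.
Track B is 21, 28, 36, 45, 55, 66, 78, 91, 105, which is the triangular numbers T_6, T_7, ….
Position 26 falls in track A as its term 14, giving -38.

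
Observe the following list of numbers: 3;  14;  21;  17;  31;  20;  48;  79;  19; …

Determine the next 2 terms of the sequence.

Reading positions in blocks of 3 reveals the pattern AAB — 2 tracks woven together.
Stream A: 3, 14, 17, 31, 48, 79 (each term equals the sum of the previous two).
Stream B: 21, 20, 19 (linear: a_n = 22 − n).
Position 10 falls in stream A as its term 7, giving 127.
Position 11 falls in stream A as its term 8, giving 206.

127, 206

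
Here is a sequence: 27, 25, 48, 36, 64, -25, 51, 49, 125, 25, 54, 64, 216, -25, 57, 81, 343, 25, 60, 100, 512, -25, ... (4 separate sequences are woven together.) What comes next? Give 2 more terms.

63, 121

Read the sequence 4 terms at a time; column i is its own pattern.
Track A = 27, 64, 125, 216, 343, 512: the cubes 3³, 4³, 5³, ….
Track B = 25, -25, 25, -25, 25, -25: the oscillation 25·(−1)^(n+1).
Track C = 48, 51, 54, 57, 60: arithmetic with common difference +3.
Track D = 36, 49, 64, 81, 100: the squares 6², 7², 8², ….
Position 23 → track C, term 6 = 63.
The 24th slot belongs to track D; its 6th term is 121.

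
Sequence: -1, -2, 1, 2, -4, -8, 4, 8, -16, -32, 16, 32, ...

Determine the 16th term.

128

Positions follow the repeating pattern AABB; grouping by letter gives 2 tracks.
Stream A: -1, -2, -4, -8, -16, -32 — geometric, ×2 each step.
Stream B: 1, 2, 4, 8, 16, 32 — successive powers of 2.
The 16th slot belongs to stream B; its 8th term is 128.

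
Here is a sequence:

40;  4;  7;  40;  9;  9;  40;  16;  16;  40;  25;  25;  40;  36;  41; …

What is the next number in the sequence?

40

The terms cycle through 3 interleaved subsequences.
Track A: 40, 40, 40, 40, 40 (the constant sequence 40).
Track B: 4, 9, 16, 25, 36 (consecutive squares n² from n = 2).
Track C: 7, 9, 16, 25, 41 (a Fibonacci-like recurrence a_n = a_{n-1} + a_{n-2}).
Position 16 → track A, term 6 = 40.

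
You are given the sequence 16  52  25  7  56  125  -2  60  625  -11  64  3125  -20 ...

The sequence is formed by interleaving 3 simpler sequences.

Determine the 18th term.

The terms cycle through 3 interleaved subsequences.
Subsequence A = 16, 7, -2, -11, -20: subtracting 9 each time.
Subsequence B = 52, 56, 60, 64: arithmetic, step +4.
Subsequence C = 25, 125, 625, 3125: successive powers of 5.
Position 18 → subsequence C, term 6 = 78125.

78125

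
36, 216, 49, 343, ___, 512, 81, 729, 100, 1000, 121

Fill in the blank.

64

Taking every 2nd term gives 2 separate tracks.
Track A = 36, 49, ?, 81, 100, 121: perfect squares starting at 6².
Track B = 216, 343, 512, 729, 1000: perfect cubes starting at 6³.
The gap is track A's term 3; the rule gives 64.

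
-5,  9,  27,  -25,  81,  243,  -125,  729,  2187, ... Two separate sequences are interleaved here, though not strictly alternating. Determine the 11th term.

Reading positions in blocks of 3 reveals the pattern ABB — 2 tracks woven together.
Track A is -5, -25, -125, which is a geometric progression (common ratio 5).
Track B is 9, 27, 81, 243, 729, 2187, which is powers 3^2, 3^3, 3^4, ….
Position 11 falls in track B as its term 7, giving 6561.

6561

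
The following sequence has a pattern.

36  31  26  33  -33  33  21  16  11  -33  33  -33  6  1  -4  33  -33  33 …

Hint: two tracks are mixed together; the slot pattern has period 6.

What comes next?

Reading positions in blocks of 6 reveals the pattern AAABBB — 2 tracks woven together.
Track A: 36, 31, 26, 21, 16, 11, 6, 1, -4. Arithmetic with common difference −5.
Track B: 33, -33, 33, -33, 33, -33, 33, -33, 33. The oscillation 33·(−1)^(n+1).
Position 19 → track A, term 10 = -9.

-9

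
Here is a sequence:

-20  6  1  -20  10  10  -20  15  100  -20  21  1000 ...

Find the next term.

Read the sequence 3 terms at a time; column i is its own pattern.
Stream A: -20, -20, -20, -20 (the constant sequence -20).
Stream B: 6, 10, 15, 21 (triangular numbers n(n+1)/2 for n = 3, 4, …).
Stream C: 1, 10, 100, 1000 (geometric with ratio 10).
Position 13 → stream A, term 5 = -20.

-20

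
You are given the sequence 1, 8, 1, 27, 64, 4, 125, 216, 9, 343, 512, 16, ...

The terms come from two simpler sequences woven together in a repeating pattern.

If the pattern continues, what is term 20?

2744

Reading positions in blocks of 3 reveals the pattern AAB — 2 tracks woven together.
Stream A = 1, 8, 27, 64, 125, 216, 343, 512: the cubes 1³, 2³, 3³, ….
Stream B = 1, 4, 9, 16: consecutive squares n² from n = 1.
The 20th slot belongs to stream A; its 14th term is 2744.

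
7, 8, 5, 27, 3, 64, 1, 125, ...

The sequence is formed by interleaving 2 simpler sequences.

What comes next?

Odd-indexed and even-indexed terms follow separate rules.
Track A: 7, 5, 3, 1. Arithmetic with common difference −2.
Track B: 8, 27, 64, 125. Perfect cubes starting at 2³.
Position 9 falls in track A as its term 5, giving -1.

-1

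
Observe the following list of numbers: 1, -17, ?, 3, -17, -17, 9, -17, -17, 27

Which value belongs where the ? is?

-17

The slot pattern repeats as ABB (period 3), so there are 2 interleaved tracks.
Track A: 1, 3, 9, 27 — successive powers of 3.
Track B: -17, ?, -17, -17, -17, -17 — constant -17.
Track B's pattern makes the blank -17.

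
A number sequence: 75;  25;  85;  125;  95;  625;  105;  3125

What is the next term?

Split by position mod 2 into 2 tracks.
Track A: 75, 85, 95, 105 — linear: a_n = 65 + 10·n.
Track B: 25, 125, 625, 3125 — successive powers of 5.
The 9th slot belongs to track A; its 5th term is 115.

115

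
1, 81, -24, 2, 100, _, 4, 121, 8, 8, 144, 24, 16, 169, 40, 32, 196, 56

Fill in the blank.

-8

The terms cycle through 3 interleaved subsequences.
Track A: 1, 2, 4, 8, 16, 32. Successive powers of 2.
Track B: 81, 100, 121, 144, 169, 196. Perfect squares starting at 9².
Track C: -24, ?, 8, 24, 40, 56. Arithmetic with common difference +16.
Filling track C at index 2 by its rule yields -8.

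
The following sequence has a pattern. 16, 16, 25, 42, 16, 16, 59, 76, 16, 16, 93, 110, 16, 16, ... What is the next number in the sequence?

Reading positions in blocks of 4 reveals the pattern AABB — 2 tracks woven together.
Stream A: 16, 16, 16, 16, 16, 16, 16, 16. Always 16.
Stream B: 25, 42, 59, 76, 93, 110. Arithmetic, step +17.
Position 15 → stream B, term 7 = 127.

127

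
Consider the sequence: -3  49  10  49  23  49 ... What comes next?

36

Split by position mod 2 into 2 tracks.
Track A: -3, 10, 23 — arithmetic, step +13.
Track B: 49, 49, 49 — the constant sequence 49.
Position 7 → track A, term 4 = 36.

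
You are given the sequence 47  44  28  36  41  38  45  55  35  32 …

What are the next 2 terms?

66, 78

The slot pattern repeats as AABB (period 4), so there are 2 interleaved tracks.
Subsequence A: 47, 44, 41, 38, 35, 32 (linear: a_n = 50 − 3·n).
Subsequence B: 28, 36, 45, 55 (triangular numbers starting at T_7).
Term 11 comes from subsequence B (its 5th entry): 66.
Position 12 → subsequence B, term 6 = 78.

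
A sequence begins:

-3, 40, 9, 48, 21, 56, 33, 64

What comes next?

The terms cycle through 2 interleaved subsequences.
Track A: -3, 9, 21, 33 — arithmetic with common difference +12.
Track B: 40, 48, 56, 64 — arithmetic, step +8.
Position 9 → track A, term 5 = 45.

45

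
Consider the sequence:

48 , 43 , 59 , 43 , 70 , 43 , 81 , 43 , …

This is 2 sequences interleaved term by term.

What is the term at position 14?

Taking every 2nd term gives 2 separate tracks.
Stream A: 48, 59, 70, 81 — linear: a_n = 37 + 11·n.
Stream B: 43, 43, 43, 43 — always 43.
Position 14 → stream B, term 7 = 43.

43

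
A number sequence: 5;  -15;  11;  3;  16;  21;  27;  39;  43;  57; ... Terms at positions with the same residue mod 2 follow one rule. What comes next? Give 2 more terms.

Taking every 2nd term gives 2 separate tracks.
Track A: 5, 11, 16, 27, 43. A Fibonacci-like recurrence a_n = a_{n-1} + a_{n-2}.
Track B: -15, 3, 21, 39, 57. Linear: a_n = -33 + 18·n.
The 11th slot belongs to track A; its 6th term is 70.
Position 12 → track B, term 6 = 75.

70, 75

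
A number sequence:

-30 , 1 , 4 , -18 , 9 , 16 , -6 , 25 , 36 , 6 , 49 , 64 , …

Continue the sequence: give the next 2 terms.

18, 81

Reading positions in blocks of 3 reveals the pattern ABB — 2 tracks woven together.
Track A: -30, -18, -6, 6 — adding 12 each time.
Track B: 1, 4, 9, 16, 25, 36, 49, 64 — consecutive squares n² from n = 1.
Position 13 → track A, term 5 = 18.
The 14th slot belongs to track B; its 9th term is 81.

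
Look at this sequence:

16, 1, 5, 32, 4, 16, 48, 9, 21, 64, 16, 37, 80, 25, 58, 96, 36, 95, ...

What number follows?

The terms cycle through 3 interleaved subsequences.
Stream A: 16, 32, 48, 64, 80, 96. Linear: a_n = 16·n.
Stream B: 1, 4, 9, 16, 25, 36. Perfect squares starting at 1².
Stream C: 5, 16, 21, 37, 58, 95. A Fibonacci-like recurrence a_n = a_{n-1} + a_{n-2}.
Position 19 → stream A, term 7 = 112.

112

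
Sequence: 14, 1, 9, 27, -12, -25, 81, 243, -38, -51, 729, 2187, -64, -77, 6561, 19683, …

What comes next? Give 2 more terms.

-90, -103

Positions follow the repeating pattern AABB; grouping by letter gives 2 tracks.
Track A = 14, 1, -12, -25, -38, -51, -64, -77: subtracting 13 each time.
Track B = 9, 27, 81, 243, 729, 2187, 6561, 19683: successive powers of 3.
The 17th slot belongs to track A; its 9th term is -90.
Term 18 comes from track A (its 10th entry): -103.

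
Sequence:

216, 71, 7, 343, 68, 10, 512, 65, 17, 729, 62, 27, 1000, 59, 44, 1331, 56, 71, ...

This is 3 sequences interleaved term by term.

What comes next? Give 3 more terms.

The terms cycle through 3 interleaved subsequences.
Stream A is 216, 343, 512, 729, 1000, 1331, which is the cubes 6³, 7³, 8³, ….
Stream B is 71, 68, 65, 62, 59, 56, which is arithmetic, step −3.
Stream C is 7, 10, 17, 27, 44, 71, which is each term equals the sum of the previous two.
Position 19 → stream A, term 7 = 1728.
Position 20 → stream B, term 7 = 53.
The 21st slot belongs to stream C; its 7th term is 115.

1728, 53, 115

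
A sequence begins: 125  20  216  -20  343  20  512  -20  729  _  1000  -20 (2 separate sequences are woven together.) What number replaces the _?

20

Positions 1, 3, 5, … form one subsequence and positions 2, 4, 6, … form another.
Stream A = 125, 216, 343, 512, 729, 1000: the cubes 5³, 6³, 7³, ….
Stream B = 20, -20, 20, -20, ?, -20: alternating ±20.
Filling stream B at index 5 by its rule yields 20.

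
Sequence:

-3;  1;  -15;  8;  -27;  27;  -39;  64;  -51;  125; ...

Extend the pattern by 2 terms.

Positions 1, 3, 5, … form one subsequence and positions 2, 4, 6, … form another.
Stream A: -3, -15, -27, -39, -51 — arithmetic, step −12.
Stream B: 1, 8, 27, 64, 125 — perfect cubes starting at 1³.
Position 11 → stream A, term 6 = -63.
Position 12 falls in stream B as its term 6, giving 216.

-63, 216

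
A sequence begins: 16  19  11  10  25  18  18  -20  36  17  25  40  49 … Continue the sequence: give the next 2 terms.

Split by position mod 4 into 4 tracks.
Stream A = 16, 25, 36, 49: the squares 4², 5², 6², ….
Stream B = 19, 18, 17: arithmetic with common difference −1.
Stream C = 11, 18, 25: arithmetic, step +7.
Stream D = 10, -20, 40: geometric, ×-2 each step.
Position 14 falls in stream B as its term 4, giving 16.
Position 15 falls in stream C as its term 4, giving 32.

16, 32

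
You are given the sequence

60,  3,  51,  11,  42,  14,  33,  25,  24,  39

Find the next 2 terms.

15, 64

Split by position mod 2 into 2 tracks.
Track A: 60, 51, 42, 33, 24 (linear: a_n = 69 − 9·n).
Track B: 3, 11, 14, 25, 39 (Fibonacci-style (each term is the sum of the two before it)).
The 11th slot belongs to track A; its 6th term is 15.
Position 12 falls in track B as its term 6, giving 64.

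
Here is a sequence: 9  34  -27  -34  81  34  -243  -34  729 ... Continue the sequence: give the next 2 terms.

Odd-indexed and even-indexed terms follow separate rules.
Subsequence A: 9, -27, 81, -243, 729 (multiplying by -3 each time).
Subsequence B: 34, -34, 34, -34 (oscillating between 34 and -34).
The 10th slot belongs to subsequence B; its 5th term is 34.
Position 11 → subsequence A, term 6 = -2187.

34, -2187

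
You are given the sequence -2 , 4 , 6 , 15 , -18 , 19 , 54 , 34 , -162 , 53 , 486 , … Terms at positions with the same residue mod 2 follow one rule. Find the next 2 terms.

Positions 1, 3, 5, … form one subsequence and positions 2, 4, 6, … form another.
Track A: -2, 6, -18, 54, -162, 486 — multiplying by -3 each time.
Track B: 4, 15, 19, 34, 53 — a Fibonacci-like recurrence a_n = a_{n-1} + a_{n-2}.
Position 12 falls in track B as its term 6, giving 87.
Position 13 → track A, term 7 = -1458.

87, -1458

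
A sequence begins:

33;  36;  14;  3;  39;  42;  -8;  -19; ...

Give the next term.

45

Positions follow the repeating pattern AABB; grouping by letter gives 2 tracks.
Stream A: 33, 36, 39, 42 — linear: a_n = 30 + 3·n.
Stream B: 14, 3, -8, -19 — arithmetic with common difference −11.
The 9th slot belongs to stream A; its 5th term is 45.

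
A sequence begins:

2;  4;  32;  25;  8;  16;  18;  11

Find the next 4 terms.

32, 64, 4, -3

Reading positions in blocks of 4 reveals the pattern AABB — 2 tracks woven together.
Track A: 2, 4, 8, 16 — powers 2^1, 2^2, 2^3, ….
Track B: 32, 25, 18, 11 — arithmetic with common difference −7.
Position 9 falls in track A as its term 5, giving 32.
Position 10 falls in track A as its term 6, giving 64.
Term 11 comes from track B (its 5th entry): 4.
Position 12 falls in track B as its term 6, giving -3.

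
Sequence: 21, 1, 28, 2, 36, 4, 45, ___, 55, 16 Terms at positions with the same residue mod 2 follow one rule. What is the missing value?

Positions 1, 3, 5, … form one subsequence and positions 2, 4, 6, … form another.
Subsequence A: 21, 28, 36, 45, 55 (the triangular numbers T_6, T_7, …).
Subsequence B: 1, 2, 4, ?, 16 (powers 2^0, 2^1, 2^2, …).
The gap is subsequence B's term 4; the rule gives 8.

8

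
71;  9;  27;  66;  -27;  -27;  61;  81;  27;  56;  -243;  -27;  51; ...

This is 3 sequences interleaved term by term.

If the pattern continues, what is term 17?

-2187

The terms cycle through 3 interleaved subsequences.
Subsequence A: 71, 66, 61, 56, 51. Subtracting 5 each time.
Subsequence B: 9, -27, 81, -243. A geometric progression (common ratio -3).
Subsequence C: 27, -27, 27, -27. Oscillating between 27 and -27.
Position 17 falls in subsequence B as its term 6, giving -2187.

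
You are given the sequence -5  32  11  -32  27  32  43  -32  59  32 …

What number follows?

75

The terms cycle through 2 interleaved subsequences.
Subsequence A: -5, 11, 27, 43, 59 (arithmetic, step +16).
Subsequence B: 32, -32, 32, -32, 32 (the oscillation 32·(−1)^(n+1)).
Term 11 comes from subsequence A (its 6th entry): 75.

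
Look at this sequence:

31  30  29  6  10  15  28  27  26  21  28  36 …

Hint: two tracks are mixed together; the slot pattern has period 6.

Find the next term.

Positions follow the repeating pattern AAABBB; grouping by letter gives 2 tracks.
Track A: 31, 30, 29, 28, 27, 26 — subtracting 1 each time.
Track B: 6, 10, 15, 21, 28, 36 — triangular numbers n(n+1)/2 for n = 3, 4, ….
Position 13 falls in track A as its term 7, giving 25.

25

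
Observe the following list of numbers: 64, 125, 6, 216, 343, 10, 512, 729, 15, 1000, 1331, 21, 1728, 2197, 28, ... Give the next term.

The slot pattern repeats as AAB (period 3), so there are 2 interleaved tracks.
Stream A: 64, 125, 216, 343, 512, 729, 1000, 1331, 1728, 2197 — consecutive cubes n³ from n = 4.
Stream B: 6, 10, 15, 21, 28 — triangular numbers starting at T_3.
Term 16 comes from stream A (its 11th entry): 2744.

2744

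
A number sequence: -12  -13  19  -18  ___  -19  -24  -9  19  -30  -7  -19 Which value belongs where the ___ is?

-11

Split by position mod 3: positions 1, 4, 7, … form one track, and each other residue class forms its own.
Subsequence A: -12, -18, -24, -30. Arithmetic, step −6.
Subsequence B: -13, ?, -9, -7. Adding 2 each time.
Subsequence C: 19, -19, 19, -19. Alternating ±19.
Subsequence B's pattern makes the blank -11.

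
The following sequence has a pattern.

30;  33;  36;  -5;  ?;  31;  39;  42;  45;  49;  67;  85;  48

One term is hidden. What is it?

13

Reading positions in blocks of 6 reveals the pattern AAABBB — 2 tracks woven together.
Stream A: 30, 33, 36, 39, 42, 45, 48 — linear: a_n = 27 + 3·n.
Stream B: -5, ?, 31, 49, 67, 85 — adding 18 each time.
The gap is stream B's term 2; the rule gives 13.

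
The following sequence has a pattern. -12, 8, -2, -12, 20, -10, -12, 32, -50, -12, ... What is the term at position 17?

The terms cycle through 3 interleaved subsequences.
Track A is -12, -12, -12, -12, which is constant -12.
Track B is 8, 20, 32, which is adding 12 each time.
Track C is -2, -10, -50, which is multiplying by 5 each time.
Position 17 → track B, term 6 = 68.

68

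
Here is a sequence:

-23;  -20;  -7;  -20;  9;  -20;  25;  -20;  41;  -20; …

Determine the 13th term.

Split by position mod 2 into 2 tracks.
Subsequence A: -23, -7, 9, 25, 41. Arithmetic with common difference +16.
Subsequence B: -20, -20, -20, -20, -20. The constant sequence -20.
Position 13 falls in subsequence A as its term 7, giving 73.

73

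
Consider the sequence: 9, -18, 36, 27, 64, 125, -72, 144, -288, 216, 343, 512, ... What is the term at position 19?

Reading positions in blocks of 6 reveals the pattern AAABBB — 2 tracks woven together.
Subsequence A: 9, -18, 36, -72, 144, -288 — geometric, ×-2 each step.
Subsequence B: 27, 64, 125, 216, 343, 512 — consecutive cubes n³ from n = 3.
Position 19 → subsequence A, term 10 = -4608.

-4608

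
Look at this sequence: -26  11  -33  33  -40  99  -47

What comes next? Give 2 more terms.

The terms cycle through 2 interleaved subsequences.
Track A = -26, -33, -40, -47: subtracting 7 each time.
Track B = 11, 33, 99: geometric with ratio 3.
The 8th slot belongs to track B; its 4th term is 297.
Position 9 → track A, term 5 = -54.

297, -54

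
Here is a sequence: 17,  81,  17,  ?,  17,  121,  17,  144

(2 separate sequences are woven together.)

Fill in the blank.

Positions 1, 3, 5, … form one subsequence and positions 2, 4, 6, … form another.
Track A: 17, 17, 17, 17 (constant 17).
Track B: 81, ?, 121, 144 (consecutive squares n² from n = 9).
The gap is track B's term 2; the rule gives 100.

100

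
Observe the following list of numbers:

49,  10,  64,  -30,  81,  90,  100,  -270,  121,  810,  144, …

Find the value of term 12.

Positions 1, 3, 5, … form one subsequence and positions 2, 4, 6, … form another.
Subsequence A: 49, 64, 81, 100, 121, 144 (the squares 7², 8², 9², …).
Subsequence B: 10, -30, 90, -270, 810 (multiplying by -3 each time).
Term 12 comes from subsequence B (its 6th entry): -2430.

-2430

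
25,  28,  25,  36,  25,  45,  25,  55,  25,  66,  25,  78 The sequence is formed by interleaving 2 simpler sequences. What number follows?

25

Taking every 2nd term gives 2 separate tracks.
Track A: 25, 25, 25, 25, 25, 25 — constant 25.
Track B: 28, 36, 45, 55, 66, 78 — triangular numbers n(n+1)/2 for n = 7, 8, ….
Term 13 comes from track A (its 7th entry): 25.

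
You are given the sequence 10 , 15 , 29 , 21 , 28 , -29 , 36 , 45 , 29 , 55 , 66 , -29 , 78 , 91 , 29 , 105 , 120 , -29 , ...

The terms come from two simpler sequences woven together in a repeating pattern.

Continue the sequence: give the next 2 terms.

136, 153

Reading positions in blocks of 3 reveals the pattern AAB — 2 tracks woven together.
Track A = 10, 15, 21, 28, 36, 45, 55, 66, 78, 91, 105, 120: the triangular numbers T_4, T_5, ….
Track B = 29, -29, 29, -29, 29, -29: alternating ±29.
Position 19 → track A, term 13 = 136.
Term 20 comes from track A (its 14th entry): 153.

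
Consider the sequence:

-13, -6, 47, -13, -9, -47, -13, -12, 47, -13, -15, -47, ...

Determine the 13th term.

Split by position mod 3 into 3 tracks.
Track A: -13, -13, -13, -13 — constant -13.
Track B: -6, -9, -12, -15 — arithmetic, step −3.
Track C: 47, -47, 47, -47 — the oscillation 47·(−1)^(n+1).
The 13th slot belongs to track A; its 5th term is -13.

-13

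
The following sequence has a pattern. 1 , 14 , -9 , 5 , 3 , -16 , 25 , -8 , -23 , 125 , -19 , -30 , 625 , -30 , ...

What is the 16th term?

Split by position mod 3: positions 1, 4, 7, … form one track, and each other residue class forms its own.
Track A = 1, 5, 25, 125, 625: powers 5^0, 5^1, 5^2, ….
Track B = 14, 3, -8, -19, -30: arithmetic with common difference −11.
Track C = -9, -16, -23, -30: arithmetic, step −7.
Term 16 comes from track A (its 6th entry): 3125.

3125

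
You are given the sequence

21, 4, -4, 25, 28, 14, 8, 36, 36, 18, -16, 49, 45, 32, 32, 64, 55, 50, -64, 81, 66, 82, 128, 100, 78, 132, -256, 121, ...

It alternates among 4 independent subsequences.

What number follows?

91

Taking every 4th term gives 4 separate tracks.
Track A: 21, 28, 36, 45, 55, 66, 78 (the triangular numbers T_6, T_7, …).
Track B: 4, 14, 18, 32, 50, 82, 132 (each term equals the sum of the previous two).
Track C: -4, 8, -16, 32, -64, 128, -256 (geometric, ×-2 each step).
Track D: 25, 36, 49, 64, 81, 100, 121 (the squares 5², 6², 7², …).
Position 29 falls in track A as its term 8, giving 91.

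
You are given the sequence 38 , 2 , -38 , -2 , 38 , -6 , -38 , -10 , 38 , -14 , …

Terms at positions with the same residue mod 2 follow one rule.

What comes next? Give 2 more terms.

-38, -18

Split by position mod 2 into 2 tracks.
Track A = 38, -38, 38, -38, 38: the oscillation 38·(−1)^(n+1).
Track B = 2, -2, -6, -10, -14: linear: a_n = 6 − 4·n.
Term 11 comes from track A (its 6th entry): -38.
Position 12 → track B, term 6 = -18.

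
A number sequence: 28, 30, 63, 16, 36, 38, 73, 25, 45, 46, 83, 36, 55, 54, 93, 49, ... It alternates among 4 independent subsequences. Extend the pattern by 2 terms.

66, 62

Split by position mod 4 into 4 tracks.
Subsequence A = 28, 36, 45, 55: triangular numbers starting at T_7.
Subsequence B = 30, 38, 46, 54: arithmetic, step +8.
Subsequence C = 63, 73, 83, 93: linear: a_n = 53 + 10·n.
Subsequence D = 16, 25, 36, 49: perfect squares starting at 4².
Position 17 falls in subsequence A as its term 5, giving 66.
The 18th slot belongs to subsequence B; its 5th term is 62.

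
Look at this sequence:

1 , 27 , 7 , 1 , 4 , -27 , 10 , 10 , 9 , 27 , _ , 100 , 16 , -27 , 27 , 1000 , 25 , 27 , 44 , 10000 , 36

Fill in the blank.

17

Read the sequence 4 terms at a time; column i is its own pattern.
Stream A = 1, 4, 9, 16, 25, 36: consecutive squares n² from n = 1.
Stream B = 27, -27, 27, -27, 27: the oscillation 27·(−1)^(n+1).
Stream C = 7, 10, ?, 27, 44: Fibonacci-style (each term is the sum of the two before it).
Stream D = 1, 10, 100, 1000, 10000: successive powers of 10.
Filling stream C at index 3 by its rule yields 17.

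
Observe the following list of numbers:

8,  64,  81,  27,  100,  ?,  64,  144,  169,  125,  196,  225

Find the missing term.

121

Reading positions in blocks of 3 reveals the pattern ABB — 2 tracks woven together.
Track A: 8, 27, 64, 125. Consecutive cubes n³ from n = 2.
Track B: 64, 81, 100, ?, 144, 169, 196, 225. Consecutive squares n² from n = 8.
The gap is track B's term 4; the rule gives 121.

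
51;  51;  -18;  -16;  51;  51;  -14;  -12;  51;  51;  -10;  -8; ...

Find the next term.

51

Reading positions in blocks of 4 reveals the pattern AABB — 2 tracks woven together.
Track A = 51, 51, 51, 51, 51, 51: the constant sequence 51.
Track B = -18, -16, -14, -12, -10, -8: arithmetic, step +2.
Term 13 comes from track A (its 7th entry): 51.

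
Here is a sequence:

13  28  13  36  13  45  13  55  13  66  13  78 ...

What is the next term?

The terms cycle through 2 interleaved subsequences.
Subsequence A = 13, 13, 13, 13, 13, 13: always 13.
Subsequence B = 28, 36, 45, 55, 66, 78: triangular numbers n(n+1)/2 for n = 7, 8, ….
Position 13 falls in subsequence A as its term 7, giving 13.

13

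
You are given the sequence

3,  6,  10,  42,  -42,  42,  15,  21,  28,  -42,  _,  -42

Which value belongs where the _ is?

The slot pattern repeats as AAABBB (period 6), so there are 2 interleaved tracks.
Stream A: 3, 6, 10, 15, 21, 28. Triangular numbers n(n+1)/2 for n = 2, 3, ….
Stream B: 42, -42, 42, -42, ?, -42. Alternating ±42.
Filling stream B at index 5 by its rule yields 42.

42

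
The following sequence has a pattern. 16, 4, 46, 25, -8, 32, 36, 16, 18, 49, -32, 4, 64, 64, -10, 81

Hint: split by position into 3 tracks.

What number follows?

-128

The terms cycle through 3 interleaved subsequences.
Subsequence A = 16, 25, 36, 49, 64, 81: consecutive squares n² from n = 4.
Subsequence B = 4, -8, 16, -32, 64: geometric with ratio -2.
Subsequence C = 46, 32, 18, 4, -10: subtracting 14 each time.
Position 17 → subsequence B, term 6 = -128.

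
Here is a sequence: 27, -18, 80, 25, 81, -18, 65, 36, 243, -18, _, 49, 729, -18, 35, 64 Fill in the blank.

Split by position mod 4: positions 1, 5, 9, … form one track, and each other residue class forms its own.
Track A: 27, 81, 243, 729 — powers of 3.
Track B: -18, -18, -18, -18 — constant -18.
Track C: 80, 65, ?, 35 — linear: a_n = 95 − 15·n.
Track D: 25, 36, 49, 64 — perfect squares starting at 5².
Track C's pattern makes the blank 50.

50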